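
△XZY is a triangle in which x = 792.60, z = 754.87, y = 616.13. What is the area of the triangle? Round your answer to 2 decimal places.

Semiperimeter s = (792.6 + 754.87 + 616.13)/2 = 1081.8.
Heron's formula: area = √(1081.8·289.2·326.93·465.67) ≈ 2.1824e+05.

area ≈ 218242.41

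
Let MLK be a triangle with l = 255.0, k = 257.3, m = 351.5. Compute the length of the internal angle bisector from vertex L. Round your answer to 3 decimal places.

t_L ≈ 273.082

By the law of cosines, cos L = (k² + m² − l²) / (2·k·m) ≈ 0.68957, so ∠L ≈ 46.40°.
The bisector from L has length 2·k·m·cos(∠L/2)/(k+m) ≈ 273.08.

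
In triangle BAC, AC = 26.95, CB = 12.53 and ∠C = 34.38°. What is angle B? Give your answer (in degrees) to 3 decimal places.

122.546

By the law of cosines, BA² = AC² + CB² − 2·AC·CB·cos C = 325.92, so BA ≈ 18.053.
Law of cosines again: cos B = (CB² + BA² − AC²)/(2·CB·BA) ≈ -0.53797, so ∠B ≈ 122.55°.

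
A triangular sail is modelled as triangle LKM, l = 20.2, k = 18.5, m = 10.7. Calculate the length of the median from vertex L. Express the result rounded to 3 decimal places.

Median from L: ½√(2·k² + 2·m² − l²) ≈ 11.241.

m_L ≈ 11.241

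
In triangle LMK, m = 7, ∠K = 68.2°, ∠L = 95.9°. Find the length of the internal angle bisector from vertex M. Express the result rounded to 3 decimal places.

t_M ≈ 24.305

The third angle is ∠M = 180° − ∠K − ∠L = 15.90°.
Law of sines: l = m·sin L/sin M ≈ 25.416.
Law of sines: k = m·sin K/sin M ≈ 23.724.
The bisector from M has length 2·k·l·cos(∠M/2)/(k+l) ≈ 24.305.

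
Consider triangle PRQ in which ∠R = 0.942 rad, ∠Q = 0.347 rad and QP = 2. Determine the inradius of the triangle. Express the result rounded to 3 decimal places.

0.310

The third angle is ∠P = π − ∠R − ∠Q = 1.853 rad.
Law of sines: RQ = QP·sin P/sin R ≈ 2.3755.
Law of sines: PR = QP·sin Q/sin R ≈ 0.84101.
Area = ½·QP·RQ·sin Q ≈ 0.80784.
Semiperimeter s = (2.3755+2+0.84101)/2 = 2.6082.
Inradius = area/s = 0.80784/2.6082 ≈ 0.30973.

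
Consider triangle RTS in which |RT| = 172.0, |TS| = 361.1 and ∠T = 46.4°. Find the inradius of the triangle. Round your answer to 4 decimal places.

55.8240

By the law of cosines, |SR|² = |RT|² + |TS|² − 2·|RT|·|TS|·cos T = 74314, so |SR| ≈ 272.61.
Area = ½·|RT|·|TS|·sin T ≈ 22489.
Semiperimeter s = (361.1+272.61+172)/2 = 402.85.
Inradius = area/s = 22489/402.85 ≈ 55.824.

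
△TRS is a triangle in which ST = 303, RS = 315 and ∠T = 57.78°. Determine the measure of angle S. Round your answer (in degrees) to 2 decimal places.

67.75

Law of sines: sin R = ST·sin T/RS ≈ 0.81378.
Since RS ≥ ST, only the acute value applies: ∠R ≈ 54.47°.
Then ∠S = 180° − ∠T − ∠R ≈ 67.75°.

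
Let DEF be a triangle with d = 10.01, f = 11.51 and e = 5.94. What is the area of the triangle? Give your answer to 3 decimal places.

Semiperimeter s = (10.01 + 5.94 + 11.51)/2 = 13.73.
Heron's formula: area = √(13.73·3.72·7.79·2.22) ≈ 29.72.

29.720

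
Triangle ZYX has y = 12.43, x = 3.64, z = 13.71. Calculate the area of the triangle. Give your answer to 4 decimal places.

22.0512

Semiperimeter s = (13.71 + 12.43 + 3.64)/2 = 14.89.
Heron's formula: area = √(14.89·1.18·2.46·11.25) ≈ 22.051.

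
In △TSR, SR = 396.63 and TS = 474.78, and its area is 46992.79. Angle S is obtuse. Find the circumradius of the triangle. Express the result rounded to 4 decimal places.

843.6040

From area = ½·TS·SR·sin S, we get sin S = 2·area/(TS·SR) ≈ 0.49910.
Taking the obtuse solution, ∠S ≈ 150.06°.
Law of cosines then gives RT ≈ 842.08.
Circumradius = RT/(2 sin S) ≈ 843.6.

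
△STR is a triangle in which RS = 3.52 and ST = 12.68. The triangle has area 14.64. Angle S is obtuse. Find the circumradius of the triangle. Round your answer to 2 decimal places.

From area = ½·RS·ST·sin S, we get sin S = 2·area/(RS·ST) ≈ 0.65601.
Taking the obtuse solution, ∠S ≈ 139.00°.
Law of cosines then gives TR ≈ 15.51.
Circumradius = TR/(2 sin S) ≈ 11.821.

11.82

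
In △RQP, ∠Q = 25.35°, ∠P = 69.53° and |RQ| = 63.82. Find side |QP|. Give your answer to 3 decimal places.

67.875

The third angle is ∠R = 180° − ∠Q − ∠P = 85.12°.
Law of sines: |QP| = |RQ|·sin R/sin P ≈ 67.875.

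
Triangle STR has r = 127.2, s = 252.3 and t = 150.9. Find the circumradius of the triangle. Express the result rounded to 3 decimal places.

164.812

By the law of cosines, cos S = (t² + r² − s²) / (2·t·r) ≈ -0.64354, so ∠S ≈ 130.06°.
Circumradius = s/(2 sin S) ≈ 164.81.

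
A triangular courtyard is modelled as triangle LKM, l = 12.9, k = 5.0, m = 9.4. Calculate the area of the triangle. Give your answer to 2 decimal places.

19.40

Semiperimeter s = (12.9 + 5 + 9.4)/2 = 13.65.
Heron's formula: area = √(13.65·0.75·8.65·4.25) ≈ 19.4.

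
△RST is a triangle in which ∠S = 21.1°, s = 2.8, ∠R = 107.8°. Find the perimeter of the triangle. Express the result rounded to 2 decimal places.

perimeter ≈ 16.26

The third angle is ∠T = 180° − ∠R − ∠S = 51.10°.
Law of sines: r = s·sin R/sin S ≈ 7.4055.
Law of sines: t = s·sin T/sin S ≈ 6.0531.
Semiperimeter p = (7.4055+2.8+6.0531)/2 = 8.1293.
Perimeter = 7.4055 + 2.8 + 6.0531 = 16.259.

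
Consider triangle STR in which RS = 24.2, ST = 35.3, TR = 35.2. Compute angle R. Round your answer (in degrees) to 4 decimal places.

By the law of cosines, cos R = (TR² + RS² − ST²) / (2·TR·RS) ≈ 0.33961, so ∠R ≈ 70.15°.

70.1468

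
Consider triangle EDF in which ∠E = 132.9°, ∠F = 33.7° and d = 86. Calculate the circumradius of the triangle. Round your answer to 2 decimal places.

R ≈ 185.55

The third angle is ∠D = 180° − ∠F − ∠E = 13.40°.
Law of sines: e = d·sin E/sin D ≈ 271.84.
Law of sines: f = d·sin F/sin D ≈ 205.9.
Circumradius = d/(2 sin D) ≈ 185.55.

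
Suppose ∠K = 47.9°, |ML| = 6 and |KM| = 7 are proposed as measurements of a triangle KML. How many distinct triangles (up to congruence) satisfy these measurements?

|KM|·sin K = 7·sin(47.9°) ≈ 5.194.
Since |KM| sin K < |ML| < |KM| (5.194 < 6 < 7), two triangles exist.

2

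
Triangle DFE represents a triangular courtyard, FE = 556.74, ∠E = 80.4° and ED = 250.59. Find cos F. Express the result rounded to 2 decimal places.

0.90

By the law of cosines, DF² = FE² + ED² − 2·FE·ED·cos E = 3.2622e+05, so DF ≈ 571.16.
Law of cosines again: cos F = (DF² + FE² − ED²)/(2·DF·FE) ≈ 0.90159, so ∠F ≈ 25.63°.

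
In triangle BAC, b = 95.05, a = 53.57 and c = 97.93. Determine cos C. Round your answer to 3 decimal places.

cos C ≈ 0.227

By the law of cosines, cos C = (b² + a² − c²) / (2·b·a) ≈ 0.22722, so ∠C ≈ 76.87°.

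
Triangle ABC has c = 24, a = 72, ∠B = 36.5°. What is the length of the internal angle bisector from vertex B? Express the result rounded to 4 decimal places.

t_B ≈ 34.1892

By the law of cosines, b² = c² + a² − 2·c·a·cos B = 2981.9, so b ≈ 54.607.
The bisector from B has length 2·c·a·cos(∠B/2)/(c+a) ≈ 34.189.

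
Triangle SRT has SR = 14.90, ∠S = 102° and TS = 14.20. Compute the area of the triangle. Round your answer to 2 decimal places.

area ≈ 103.48

Area = ½·TS·SR·sin S ≈ 103.48.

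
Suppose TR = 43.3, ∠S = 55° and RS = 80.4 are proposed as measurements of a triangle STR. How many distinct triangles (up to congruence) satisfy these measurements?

0

RS·sin S = 80.4·sin(55°) ≈ 65.86.
Since TR = 43.3 < 65.86 = RS sin S, no triangle exists.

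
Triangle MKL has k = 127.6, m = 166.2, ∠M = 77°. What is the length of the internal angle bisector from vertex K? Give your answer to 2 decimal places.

Law of sines: sin K = k·sin M/m ≈ 0.74807.
Since m ≥ k, only the acute value applies: ∠K ≈ 48.42°.
Then ∠L = 180° − ∠M − ∠K ≈ 54.58°.
Law of sines gives l = m·sin L/sin M ≈ 139.
The bisector from K has length 2·l·m·cos(∠K/2)/(l+m) ≈ 138.07.

t_K ≈ 138.07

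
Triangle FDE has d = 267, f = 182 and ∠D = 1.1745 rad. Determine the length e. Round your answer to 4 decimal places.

277.8593

Law of sines: sin F = f·sin D/d ≈ 0.62882.
Since d ≥ f, only the acute value applies: ∠F ≈ 0.6800 rad.
Then ∠E = π − ∠D − ∠F ≈ 1.2871 rad.
Law of sines gives e = d·sin E/sin D ≈ 277.86.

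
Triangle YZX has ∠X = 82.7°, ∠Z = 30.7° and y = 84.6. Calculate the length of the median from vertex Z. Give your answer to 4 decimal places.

m_Z ≈ 84.8821

The third angle is ∠Y = 180° − ∠Z − ∠X = 66.60°.
Law of sines: z = y·sin Z/sin Y ≈ 47.063.
Law of sines: x = y·sin X/sin Y ≈ 91.434.
Median from Z: ½√(2·x² + 2·y² − z²) ≈ 84.882.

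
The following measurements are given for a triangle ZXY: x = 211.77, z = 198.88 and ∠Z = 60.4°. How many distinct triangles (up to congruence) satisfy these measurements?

2

x·sin Z = 211.77·sin(60.4°) ≈ 184.1.
Since x sin Z < z < x (184.1 < 198.88 < 211.77), two triangles exist.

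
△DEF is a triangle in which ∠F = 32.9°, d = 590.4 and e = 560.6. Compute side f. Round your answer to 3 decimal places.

By the law of cosines, f² = d² + e² − 2·d·e·cos F = 1.0705e+05, so f ≈ 327.19.

327.189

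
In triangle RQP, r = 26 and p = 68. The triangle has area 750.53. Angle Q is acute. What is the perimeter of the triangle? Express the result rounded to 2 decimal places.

152.58

From area = ½·p·r·sin Q, we get sin Q = 2·area/(p·r) ≈ 0.84902.
Taking the acute solution, ∠Q ≈ 58.10°.
Law of cosines then gives q ≈ 58.581.
Perimeter = 26 + 58.581 + 68 = 152.58.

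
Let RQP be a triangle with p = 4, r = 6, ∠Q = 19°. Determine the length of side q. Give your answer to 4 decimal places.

By the law of cosines, q² = p² + r² − 2·p·r·cos Q = 6.6151, so q ≈ 2.572.

2.5720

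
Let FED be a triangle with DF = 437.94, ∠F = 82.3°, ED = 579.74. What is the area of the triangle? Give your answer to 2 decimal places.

96142.22

Law of sines: sin E = DF·sin F/ED ≈ 0.74860.
Since ED ≥ DF, only the acute value applies: ∠E ≈ 48.47°.
Then ∠D = 180° − ∠F − ∠E ≈ 49.23°.
Law of sines gives FE = ED·sin D/sin F ≈ 443.06.
Area = ½·ED·DF·sin D ≈ 96142.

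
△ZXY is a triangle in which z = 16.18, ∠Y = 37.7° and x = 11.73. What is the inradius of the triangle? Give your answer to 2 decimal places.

By the law of cosines, y² = z² + x² − 2·z·x·cos Y = 99.05, so y ≈ 9.9524.
Area = ½·z·x·sin Y ≈ 58.031.
Semiperimeter s = (16.18+11.73+9.9524)/2 = 18.931.
Inradius = area/s = 58.031/18.931 ≈ 3.0654.

3.07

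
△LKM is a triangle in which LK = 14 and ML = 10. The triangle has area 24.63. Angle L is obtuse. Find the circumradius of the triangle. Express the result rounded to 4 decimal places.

R ≈ 33.5705

From area = ½·ML·LK·sin L, we get sin L = 2·area/(ML·LK) ≈ 0.35186.
Taking the obtuse solution, ∠L ≈ 159.40°.
Law of cosines then gives KM ≈ 23.624.
Circumradius = KM/(2 sin L) ≈ 33.57.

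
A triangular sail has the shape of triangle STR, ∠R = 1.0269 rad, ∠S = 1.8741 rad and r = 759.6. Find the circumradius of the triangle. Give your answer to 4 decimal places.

The third angle is ∠T = π − ∠R − ∠S = 0.2406 rad.
Law of sines: s = r·sin S/sin R ≈ 847.18.
Law of sines: t = r·sin T/sin R ≈ 211.52.
Circumradius = r/(2 sin R) ≈ 443.85.

443.8477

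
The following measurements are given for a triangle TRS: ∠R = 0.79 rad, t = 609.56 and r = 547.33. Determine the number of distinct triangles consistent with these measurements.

t·sin R = 609.56·sin(0.79 rad) ≈ 433.
Since t sin R < r < t (433 < 547.33 < 609.56), two triangles exist.

2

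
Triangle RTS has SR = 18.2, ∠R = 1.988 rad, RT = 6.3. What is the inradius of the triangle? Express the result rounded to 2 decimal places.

r ≈ 2.28

By the law of cosines, TS² = SR² + RT² − 2·SR·RT·cos R = 463.85, so TS ≈ 21.537.
Area = ½·SR·RT·sin R ≈ 52.413.
Semiperimeter s = (21.537+18.2+6.3)/2 = 23.019.
Inradius = area/s = 52.413/23.019 ≈ 2.277.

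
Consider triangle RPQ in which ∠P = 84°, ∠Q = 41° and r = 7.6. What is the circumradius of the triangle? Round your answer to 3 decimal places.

4.639

The third angle is ∠R = 180° − ∠P − ∠Q = 55.00°.
Law of sines: p = r·sin P/sin R ≈ 9.2271.
Law of sines: q = r·sin Q/sin R ≈ 6.0868.
Circumradius = r/(2 sin R) ≈ 4.6389.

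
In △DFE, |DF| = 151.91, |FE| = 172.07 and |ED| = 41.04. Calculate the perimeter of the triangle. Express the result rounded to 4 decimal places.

Perimeter = 172.07 + 41.04 + 151.91 = 365.02.

365.0200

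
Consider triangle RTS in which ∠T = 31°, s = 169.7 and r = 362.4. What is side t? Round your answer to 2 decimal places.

233.88

By the law of cosines, t² = s² + r² − 2·s·r·cos T = 54702, so t ≈ 233.88.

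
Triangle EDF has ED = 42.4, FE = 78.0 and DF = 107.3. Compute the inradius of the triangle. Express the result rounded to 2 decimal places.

r ≈ 12.14

Semiperimeter s = (107.3 + 78 + 42.4)/2 = 113.85.
Heron's formula: area = √(113.85·6.55·35.85·71.45) ≈ 1382.1.
Inradius = area/s = 1382.1/113.85 ≈ 12.139.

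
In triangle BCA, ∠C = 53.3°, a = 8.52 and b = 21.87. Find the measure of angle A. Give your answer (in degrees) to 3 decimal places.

∠A ≈ 22.153°

By the law of cosines, c² = a² + b² − 2·a·b·cos C = 328.17, so c ≈ 18.116.
Law of cosines again: cos A = (b² + c² − a²)/(2·b·c) ≈ 0.92618, so ∠A ≈ 22.15°.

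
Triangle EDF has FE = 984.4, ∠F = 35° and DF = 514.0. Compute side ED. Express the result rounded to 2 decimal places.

By the law of cosines, ED² = DF² + FE² − 2·DF·FE·cos F = 4.0429e+05, so ED ≈ 635.84.

635.84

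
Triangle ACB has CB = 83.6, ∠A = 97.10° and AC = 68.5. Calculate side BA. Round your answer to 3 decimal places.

40.199

Law of sines: sin B = AC·sin A/CB ≈ 0.81309.
Since CB ≥ AC, only the acute value applies: ∠B ≈ 54.40°.
Then ∠C = 180° − ∠A − ∠B ≈ 28.50°.
Law of sines gives BA = CB·sin C/sin A ≈ 40.199.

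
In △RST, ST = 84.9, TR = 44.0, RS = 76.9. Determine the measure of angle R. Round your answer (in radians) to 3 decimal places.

By the law of cosines, cos R = (TR² + RS² − ST²) / (2·TR·RS) ≈ 0.09481, so ∠R ≈ 1.4758 rad.

∠R ≈ 1.476 rad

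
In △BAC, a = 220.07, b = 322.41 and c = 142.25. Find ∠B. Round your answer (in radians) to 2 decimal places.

2.17

By the law of cosines, cos B = (a² + c² − b²) / (2·a·c) ≈ -0.56353, so ∠B ≈ 2.169 rad.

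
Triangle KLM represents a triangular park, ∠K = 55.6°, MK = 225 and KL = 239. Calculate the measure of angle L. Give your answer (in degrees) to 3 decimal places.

By the law of cosines, LM² = MK² + KL² − 2·MK·KL·cos K = 46984, so LM ≈ 216.76.
Law of cosines again: cos L = (KL² + LM² − MK²)/(2·KL·LM) ≈ 0.51616, so ∠L ≈ 58.92°.

58.925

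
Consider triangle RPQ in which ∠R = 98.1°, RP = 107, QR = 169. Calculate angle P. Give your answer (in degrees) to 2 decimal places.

∠P ≈ 51.98°

By the law of cosines, PQ² = QR² + RP² − 2·QR·RP·cos R = 45106, so PQ ≈ 212.38.
Law of cosines again: cos P = (RP² + PQ² − QR²)/(2·RP·PQ) ≈ 0.61593, so ∠P ≈ 51.98°.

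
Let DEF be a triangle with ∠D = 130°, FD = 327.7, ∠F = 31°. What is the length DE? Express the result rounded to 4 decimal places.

518.4106

The third angle is ∠E = 180° − ∠F − ∠D = 19.00°.
Law of sines: DE = FD·sin F/sin E ≈ 518.41.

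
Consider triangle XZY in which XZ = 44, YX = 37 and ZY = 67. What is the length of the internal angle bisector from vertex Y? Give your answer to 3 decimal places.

t_Y ≈ 45.114

By the law of cosines, cos Y = (ZY² + YX² − XZ²) / (2·ZY·YX) ≈ 0.79104, so ∠Y ≈ 37.72°.
The bisector from Y has length 2·ZY·YX·cos(∠Y/2)/(ZY+YX) ≈ 45.114.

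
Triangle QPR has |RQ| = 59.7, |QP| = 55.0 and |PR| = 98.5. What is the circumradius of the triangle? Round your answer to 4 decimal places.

By the law of cosines, cos Q = (|RQ|² + |QP|² − |PR|²) / (2·|RQ|·|QP|) ≈ -0.47406, so ∠Q ≈ 118.30°.
Circumradius = |PR|/(2 sin Q) ≈ 55.935.

55.9346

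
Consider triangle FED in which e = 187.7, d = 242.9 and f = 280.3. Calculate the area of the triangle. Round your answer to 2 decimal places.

Semiperimeter s = (280.3 + 187.7 + 242.9)/2 = 355.45.
Heron's formula: area = √(355.45·75.15·167.75·112.55) ≈ 22457.

area ≈ 22457.31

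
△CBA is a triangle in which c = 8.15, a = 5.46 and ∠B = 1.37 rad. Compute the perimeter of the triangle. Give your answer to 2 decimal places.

perimeter ≈ 22.47

By the law of cosines, b² = a² + c² − 2·a·c·cos B = 78.483, so b ≈ 8.8591.
Semiperimeter s = (8.15+8.8591+5.46)/2 = 11.235.
Perimeter = 8.15 + 8.8591 + 5.46 = 22.469.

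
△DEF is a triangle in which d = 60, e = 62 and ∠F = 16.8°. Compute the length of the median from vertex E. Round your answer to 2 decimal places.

m_E ≈ 31.62

By the law of cosines, f² = d² + e² − 2·d·e·cos F = 321.54, so f ≈ 17.932.
Median from E: ½√(2·f² + 2·d² − e²) ≈ 31.619.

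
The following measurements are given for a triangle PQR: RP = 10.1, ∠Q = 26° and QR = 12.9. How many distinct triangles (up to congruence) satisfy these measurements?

2

QR·sin Q = 12.9·sin(26°) ≈ 5.655.
Since QR sin Q < RP < QR (5.655 < 10.1 < 12.9), two triangles exist.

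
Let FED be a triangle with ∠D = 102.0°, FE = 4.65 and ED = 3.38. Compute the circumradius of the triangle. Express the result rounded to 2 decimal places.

Law of sines: sin F = ED·sin D/FE ≈ 0.71100.
Since FE ≥ ED, only the acute value applies: ∠F ≈ 45.32°.
Then ∠E = 180° − ∠D − ∠F ≈ 32.68°.
Law of sines gives DF = FE·sin E/sin D ≈ 2.5671.
Circumradius = FE/(2 sin D) ≈ 2.3769.

2.38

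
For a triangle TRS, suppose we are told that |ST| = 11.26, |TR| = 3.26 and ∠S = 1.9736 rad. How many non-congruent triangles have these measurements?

0

|ST|·sin S = 11.26·sin(1.9736 rad) ≈ 10.36.
Since ∠S is not acute, a triangle exists only if |TR| > |ST|; here |TR| ≤ |ST|, so there is no triangle.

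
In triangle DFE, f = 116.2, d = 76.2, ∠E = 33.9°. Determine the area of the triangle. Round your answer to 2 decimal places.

Area = ½·d·f·sin E ≈ 2469.3.

area ≈ 2469.26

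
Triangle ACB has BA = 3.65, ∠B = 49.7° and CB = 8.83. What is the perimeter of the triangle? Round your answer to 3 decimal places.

By the law of cosines, AC² = CB² + BA² − 2·CB·BA·cos B = 49.6, so AC ≈ 7.0427.
Semiperimeter s = (8.83+3.65+7.0427)/2 = 9.7614.
Perimeter = 8.83 + 3.65 + 7.0427 = 19.523.

19.523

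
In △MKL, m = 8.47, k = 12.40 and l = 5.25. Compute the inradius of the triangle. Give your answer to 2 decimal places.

Semiperimeter s = (8.47 + 12.4 + 5.25)/2 = 13.06.
Heron's formula: area = √(13.06·4.59·0.66·7.81) ≈ 17.578.
Inradius = area/s = 17.578/13.06 ≈ 1.346.

r ≈ 1.35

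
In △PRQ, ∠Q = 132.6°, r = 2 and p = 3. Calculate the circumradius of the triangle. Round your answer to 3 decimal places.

3.122

By the law of cosines, q² = p² + r² − 2·p·r·cos Q = 21.123, so q ≈ 4.5959.
Area = ½·p·r·sin Q ≈ 2.2083.
Circumradius = q/(2 sin Q) ≈ 3.1218.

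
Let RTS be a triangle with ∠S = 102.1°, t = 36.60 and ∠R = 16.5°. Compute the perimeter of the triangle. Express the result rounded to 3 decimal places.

The third angle is ∠T = 180° − ∠S − ∠R = 61.40°.
Law of sines: r = t·sin R/sin T ≈ 11.84.
Law of sines: s = t·sin S/sin T ≈ 40.76.
Semiperimeter p = (11.84+36.6+40.76)/2 = 44.6.
Perimeter = 11.84 + 36.6 + 40.76 = 89.2.

perimeter ≈ 89.200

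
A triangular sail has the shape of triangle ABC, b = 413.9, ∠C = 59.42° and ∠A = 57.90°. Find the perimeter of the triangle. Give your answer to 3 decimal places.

perimeter ≈ 1209.615

The third angle is ∠B = 180° − ∠C − ∠A = 62.68°.
Law of sines: a = b·sin A/sin B ≈ 394.64.
Law of sines: c = b·sin C/sin B ≈ 401.07.
Semiperimeter s = (394.64+413.9+401.07)/2 = 604.81.
Perimeter = 394.64 + 413.9 + 401.07 = 1209.6.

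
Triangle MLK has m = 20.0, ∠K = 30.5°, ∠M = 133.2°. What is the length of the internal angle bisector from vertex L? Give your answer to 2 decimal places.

The third angle is ∠L = 180° − ∠K − ∠M = 16.30°.
Law of sines: l = m·sin L/sin M ≈ 7.7004.
Law of sines: k = m·sin K/sin M ≈ 13.925.
The bisector from L has length 2·k·m·cos(∠L/2)/(k+m) ≈ 16.253.

t_L ≈ 16.25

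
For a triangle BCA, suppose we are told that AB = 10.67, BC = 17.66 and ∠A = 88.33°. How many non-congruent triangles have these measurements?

1

AB·sin A = 10.67·sin(88.33°) ≈ 10.67.
Since BC ≥ AB, exactly one triangle exists.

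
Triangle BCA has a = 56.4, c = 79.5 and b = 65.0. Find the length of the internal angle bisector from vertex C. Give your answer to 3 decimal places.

45.759

By the law of cosines, cos C = (a² + b² − c²) / (2·a·b) ≈ 0.14808, so ∠C ≈ 1.422 rad.
The bisector from C has length 2·a·b·cos(∠C/2)/(a+b) ≈ 45.759.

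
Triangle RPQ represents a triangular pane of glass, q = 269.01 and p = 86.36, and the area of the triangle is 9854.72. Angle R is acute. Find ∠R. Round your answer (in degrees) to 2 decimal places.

From area = ½·p·q·sin R, we get sin R = 2·area/(p·q) ≈ 0.84839.
Taking the acute solution, ∠R ≈ 58.04°.

∠R ≈ 58.04°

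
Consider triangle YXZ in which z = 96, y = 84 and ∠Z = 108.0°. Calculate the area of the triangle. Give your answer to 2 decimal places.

Law of sines: sin Y = y·sin Z/z ≈ 0.83217.
Since z ≥ y, only the acute value applies: ∠Y ≈ 56.32°.
Then ∠X = 180° − ∠Z − ∠Y ≈ 15.68°.
Law of sines gives x = z·sin X/sin Z ≈ 27.276.
Area = ½·z·y·sin X ≈ 1089.5.

1089.52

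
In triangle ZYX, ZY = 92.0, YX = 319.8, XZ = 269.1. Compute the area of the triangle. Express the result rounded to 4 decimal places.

Semiperimeter s = (319.8 + 269.1 + 92)/2 = 340.45.
Heron's formula: area = √(340.45·20.65·71.35·248.45) ≈ 11164.

area ≈ 11163.5722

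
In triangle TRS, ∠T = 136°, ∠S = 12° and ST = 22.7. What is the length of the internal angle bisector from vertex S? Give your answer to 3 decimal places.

25.613

The third angle is ∠R = 180° − ∠S − ∠T = 32.00°.
Law of sines: RS = ST·sin T/sin R ≈ 29.757.
Law of sines: TR = ST·sin S/sin R ≈ 8.9063.
The bisector from S has length 2·RS·ST·cos(∠S/2)/(RS+ST) ≈ 25.613.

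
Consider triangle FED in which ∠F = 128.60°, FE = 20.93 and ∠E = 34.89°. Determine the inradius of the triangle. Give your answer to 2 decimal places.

r ≈ 5.71

The third angle is ∠D = 180° − ∠F − ∠E = 16.51°.
Law of sines: ED = FE·sin F/sin D ≈ 57.559.
Law of sines: DF = FE·sin E/sin D ≈ 42.128.
Area = ½·FE·ED·sin E ≈ 344.55.
Semiperimeter s = (57.559+42.128+20.93)/2 = 60.308.
Inradius = area/s = 344.55/60.308 ≈ 5.7131.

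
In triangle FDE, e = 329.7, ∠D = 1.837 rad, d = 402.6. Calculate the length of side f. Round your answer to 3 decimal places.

160.060

Law of sines: sin E = e·sin D/d ≈ 0.79008.
Since d ≥ e, only the acute value applies: ∠E ≈ 0.911 rad.
Then ∠F = π − ∠D − ∠E ≈ 0.394 rad.
Law of sines gives f = d·sin F/sin D ≈ 160.06.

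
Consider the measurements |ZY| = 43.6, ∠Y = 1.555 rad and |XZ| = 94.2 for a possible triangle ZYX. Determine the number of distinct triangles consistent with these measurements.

|ZY|·sin Y = 43.6·sin(1.555 rad) ≈ 43.59.
Since |XZ| ≥ |ZY|, exactly one triangle exists.

1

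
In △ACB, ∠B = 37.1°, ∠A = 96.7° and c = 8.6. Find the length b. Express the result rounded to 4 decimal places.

The third angle is ∠C = 180° − ∠B − ∠A = 46.20°.
Law of sines: b = c·sin B/sin C ≈ 7.1874.

7.1874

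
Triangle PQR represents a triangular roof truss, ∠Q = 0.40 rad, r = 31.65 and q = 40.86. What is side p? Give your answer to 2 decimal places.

68.11

Law of sines: sin R = r·sin Q/q ≈ 0.30164.
Since q ≥ r, only the acute value applies: ∠R ≈ 0.306 rad.
Then ∠P = π − ∠Q − ∠R ≈ 2.435 rad.
Law of sines gives p = q·sin P/sin Q ≈ 68.108.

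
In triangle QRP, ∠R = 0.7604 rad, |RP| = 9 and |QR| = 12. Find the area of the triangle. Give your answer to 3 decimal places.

37.217

Area = ½·|QR|·|RP|·sin R ≈ 37.217.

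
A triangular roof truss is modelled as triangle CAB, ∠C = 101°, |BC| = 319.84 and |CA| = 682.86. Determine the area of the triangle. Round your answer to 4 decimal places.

Area = ½·|BC|·|CA|·sin C ≈ 1.072e+05.

area ≈ 107196.6050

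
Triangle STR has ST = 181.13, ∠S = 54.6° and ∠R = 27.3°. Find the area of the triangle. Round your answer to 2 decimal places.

The third angle is ∠T = 180° − ∠R − ∠S = 98.10°.
Law of sines: TR = ST·sin S/sin R ≈ 321.91.
Law of sines: RS = ST·sin T/sin R ≈ 390.98.
Area = ½·ST·TR·sin T ≈ 28863.

area ≈ 28862.97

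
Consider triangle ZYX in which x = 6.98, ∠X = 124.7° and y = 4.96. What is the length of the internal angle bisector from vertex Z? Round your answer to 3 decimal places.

Law of sines: sin Y = y·sin X/x ≈ 0.58422.
Since x ≥ y, only the acute value applies: ∠Y ≈ 35.75°.
Then ∠Z = 180° − ∠X − ∠Y ≈ 19.55°.
Law of sines gives z = x·sin Z/sin X ≈ 2.8413.
The bisector from Z has length 2·y·x·cos(∠Z/2)/(y+x) ≈ 5.7149.

5.715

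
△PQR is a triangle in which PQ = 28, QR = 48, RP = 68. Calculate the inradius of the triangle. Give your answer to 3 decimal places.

7.659

Semiperimeter s = (48 + 68 + 28)/2 = 72.
Heron's formula: area = √(72·24·4·44) ≈ 551.48.
Inradius = area/s = 551.48/72 ≈ 7.6594.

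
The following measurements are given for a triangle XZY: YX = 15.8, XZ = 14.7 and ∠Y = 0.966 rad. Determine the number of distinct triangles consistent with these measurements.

2

YX·sin Y = 15.8·sin(0.966 rad) ≈ 13.
Since YX sin Y < XZ < YX (13 < 14.7 < 15.8), two triangles exist.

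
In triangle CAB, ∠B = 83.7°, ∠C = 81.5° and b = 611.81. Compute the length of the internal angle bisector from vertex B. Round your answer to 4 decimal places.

186.1625

The third angle is ∠A = 180° − ∠B − ∠C = 14.80°.
Law of sines: c = b·sin C/sin B ≈ 608.77.
Law of sines: a = b·sin A/sin B ≈ 157.23.
The bisector from B has length 2·c·a·cos(∠B/2)/(c+a) ≈ 186.16.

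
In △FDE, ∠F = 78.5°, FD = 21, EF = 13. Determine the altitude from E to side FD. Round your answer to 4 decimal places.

12.7390

By the law of cosines, DE² = EF² + FD² − 2·EF·FD·cos F = 501.15, so DE ≈ 22.386.
Area = ½·EF·FD·sin F ≈ 133.76.
The altitude from E has length 2·area/FD ≈ 12.739.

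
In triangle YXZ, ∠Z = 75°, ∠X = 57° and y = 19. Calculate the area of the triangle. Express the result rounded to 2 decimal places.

The third angle is ∠Y = 180° − ∠X − ∠Z = 48.00°.
Law of sines: x = y·sin X/sin Y ≈ 21.442.
Law of sines: z = y·sin Z/sin Y ≈ 24.696.
Area = ½·y·x·sin Z ≈ 196.76.

area ≈ 196.76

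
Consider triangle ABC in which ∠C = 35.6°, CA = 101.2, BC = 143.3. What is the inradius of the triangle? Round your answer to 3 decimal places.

25.635

By the law of cosines, AB² = BC² + CA² − 2·BC·CA·cos C = 7193.2, so AB ≈ 84.813.
Area = ½·BC·CA·sin C ≈ 4221.
Semiperimeter s = (143.3+101.2+84.813)/2 = 164.66.
Inradius = area/s = 4221/164.66 ≈ 25.635.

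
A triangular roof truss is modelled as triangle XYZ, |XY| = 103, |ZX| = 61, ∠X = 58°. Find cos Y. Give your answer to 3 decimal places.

By the law of cosines, |YZ|² = |ZX|² + |XY|² − 2·|ZX|·|XY|·cos X = 7671, so |YZ| ≈ 87.584.
Law of cosines again: cos Y = (|XY|² + |YZ|² − |ZX|²)/(2·|XY|·|YZ|) ≈ 0.80693, so ∠Y ≈ 36.20°.

0.807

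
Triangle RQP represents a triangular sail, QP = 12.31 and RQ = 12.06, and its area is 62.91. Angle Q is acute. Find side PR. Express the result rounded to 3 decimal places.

11.806

From area = ½·RQ·QP·sin Q, we get sin Q = 2·area/(RQ·QP) ≈ 0.84751.
Taking the acute solution, ∠Q ≈ 57.94°.
Law of cosines then gives PR ≈ 11.806.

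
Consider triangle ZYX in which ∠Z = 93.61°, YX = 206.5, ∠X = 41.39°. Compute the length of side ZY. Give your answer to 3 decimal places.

136.805

The third angle is ∠Y = 180° − ∠X − ∠Z = 45.00°.
Law of sines: ZY = YX·sin X/sin Z ≈ 136.81.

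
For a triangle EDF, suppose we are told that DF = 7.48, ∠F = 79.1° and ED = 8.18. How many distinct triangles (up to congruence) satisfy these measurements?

DF·sin F = 7.48·sin(79.1°) ≈ 7.345.
Since ED ≥ DF, exactly one triangle exists.

1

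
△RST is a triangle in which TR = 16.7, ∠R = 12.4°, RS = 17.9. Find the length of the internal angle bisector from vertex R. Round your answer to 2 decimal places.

t_R ≈ 17.18

By the law of cosines, ST² = TR² + RS² − 2·TR·RS·cos R = 15.387, so ST ≈ 3.9226.
The bisector from R has length 2·TR·RS·cos(∠R/2)/(TR+RS) ≈ 17.178.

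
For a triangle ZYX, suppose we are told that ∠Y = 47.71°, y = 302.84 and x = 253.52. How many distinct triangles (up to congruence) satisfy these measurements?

1

x·sin Y = 253.52·sin(47.71°) ≈ 187.5.
Since y ≥ x, exactly one triangle exists.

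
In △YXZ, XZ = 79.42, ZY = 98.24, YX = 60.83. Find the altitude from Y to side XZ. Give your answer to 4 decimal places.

Semiperimeter s = (79.42 + 98.24 + 60.83)/2 = 119.25.
Heron's formula: area = √(119.25·39.825·21.005·58.415) ≈ 2413.9.
The altitude from Y has length 2·area/XZ ≈ 60.789.

h_Y ≈ 60.7885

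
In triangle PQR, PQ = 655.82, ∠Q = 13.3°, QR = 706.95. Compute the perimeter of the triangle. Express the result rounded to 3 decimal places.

1528.555

By the law of cosines, RP² = PQ² + QR² − 2·PQ·QR·cos Q = 27485, so RP ≈ 165.78.
Semiperimeter s = (706.95+165.78+655.82)/2 = 764.28.
Perimeter = 706.95 + 165.78 + 655.82 = 1528.6.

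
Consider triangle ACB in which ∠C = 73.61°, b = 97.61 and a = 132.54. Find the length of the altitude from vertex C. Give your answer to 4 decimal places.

88.2193

By the law of cosines, c² = b² + a² − 2·b·a·cos C = 19793, so c ≈ 140.69.
Area = ½·b·a·sin C ≈ 6205.8.
The altitude from C has length 2·area/c ≈ 88.219.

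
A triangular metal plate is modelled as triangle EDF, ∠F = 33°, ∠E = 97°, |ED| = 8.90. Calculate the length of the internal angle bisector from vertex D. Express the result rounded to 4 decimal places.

The third angle is ∠D = 180° − ∠F − ∠E = 50.00°.
Law of sines: |DF| = |ED|·sin E/sin F ≈ 16.219.
Law of sines: |FE| = |ED|·sin D/sin F ≈ 12.518.
The bisector from D has length 2·|ED|·|DF|·cos(∠D/2)/(|ED|+|DF|) ≈ 10.416.

t_D ≈ 10.4165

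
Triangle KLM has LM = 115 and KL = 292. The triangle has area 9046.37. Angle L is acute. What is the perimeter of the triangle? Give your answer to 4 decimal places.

From area = ½·KL·LM·sin L, we get sin L = 2·area/(KL·LM) ≈ 0.53880.
Taking the acute solution, ∠L ≈ 32.60°.
Law of cosines then gives MK ≈ 204.72.
Perimeter = 115 + 204.72 + 292 = 611.72.

611.7216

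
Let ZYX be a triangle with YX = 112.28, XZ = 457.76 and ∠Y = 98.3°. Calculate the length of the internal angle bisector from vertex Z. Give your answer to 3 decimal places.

Law of sines: sin Z = YX·sin Y/XZ ≈ 0.24271.
Since XZ ≥ YX, only the acute value applies: ∠Z ≈ 14.05°.
Then ∠X = 180° − ∠Y − ∠Z ≈ 67.65°.
Law of sines gives ZY = XZ·sin X/sin Y ≈ 427.86.
The bisector from Z has length 2·XZ·ZY·cos(∠Z/2)/(XZ+ZY) ≈ 438.99.

t_Z ≈ 438.988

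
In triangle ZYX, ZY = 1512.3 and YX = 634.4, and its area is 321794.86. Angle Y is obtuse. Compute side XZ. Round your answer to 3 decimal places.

From area = ½·ZY·YX·sin Y, we get sin Y = 2·area/(ZY·YX) ≈ 0.67082.
Taking the obtuse solution, ∠Y ≈ 137.87°.
Law of cosines then gives XZ ≈ 2027.9.

2027.939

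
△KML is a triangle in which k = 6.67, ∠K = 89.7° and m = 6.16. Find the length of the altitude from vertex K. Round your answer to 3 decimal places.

h_K ≈ 2.392

Law of sines: sin M = m·sin K/k ≈ 0.92353.
Since k ≥ m, only the acute value applies: ∠M ≈ 67.45°.
Then ∠L = 180° − ∠K − ∠M ≈ 22.85°.
Law of sines gives l = k·sin L/sin K ≈ 2.5904.
Area = ½·k·m·sin L ≈ 7.9785.
The altitude from K has length 2·area/k ≈ 2.3923.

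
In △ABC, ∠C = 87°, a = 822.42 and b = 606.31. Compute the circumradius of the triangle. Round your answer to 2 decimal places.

By the law of cosines, c² = a² + b² − 2·a·b·cos C = 9.9179e+05, so c ≈ 995.89.
Area = ½·a·b·sin C ≈ 2.4898e+05.
Circumradius = c/(2 sin C) ≈ 498.63.

498.63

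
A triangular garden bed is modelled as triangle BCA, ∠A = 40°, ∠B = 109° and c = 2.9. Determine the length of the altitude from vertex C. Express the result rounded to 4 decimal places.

h_C ≈ 3.4221

The third angle is ∠C = 180° − ∠A − ∠B = 31.00°.
Law of sines: b = c·sin B/sin C ≈ 5.3239.
Law of sines: a = c·sin A/sin C ≈ 3.6193.
Area = ½·c·b·sin A ≈ 4.9621.
The altitude from C has length 2·area/c ≈ 3.4221.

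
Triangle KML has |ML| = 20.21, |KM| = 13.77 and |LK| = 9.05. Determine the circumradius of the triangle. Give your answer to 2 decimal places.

By the law of cosines, cos K = (|LK|² + |KM|² − |ML|²) / (2·|LK|·|KM|) ≈ -0.54939, so ∠K ≈ 123.33°.
Circumradius = |ML|/(2 sin K) ≈ 12.094.

R ≈ 12.09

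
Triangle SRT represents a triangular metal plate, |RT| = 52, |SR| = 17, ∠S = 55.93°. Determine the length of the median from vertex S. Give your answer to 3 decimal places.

Law of sines: sin T = |SR|·sin S/|RT| ≈ 0.27081.
Since |RT| ≥ |SR|, only the acute value applies: ∠T ≈ 15.71°.
Then ∠R = 180° − ∠S − ∠T ≈ 108.36°.
Law of sines gives |TS| = |RT|·sin R/sin S ≈ 59.58.
Median from S: ½√(2·|TS|² + 2·|SR|² − |RT|²) ≈ 35.262.

35.262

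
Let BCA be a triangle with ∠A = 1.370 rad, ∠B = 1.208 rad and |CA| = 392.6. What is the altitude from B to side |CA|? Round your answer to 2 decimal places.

219.83

The third angle is ∠C = π − ∠A − ∠B = 0.564 rad.
Law of sines: |AB| = |CA|·sin C/sin B ≈ 224.34.
Law of sines: |BC| = |CA|·sin A/sin B ≈ 411.5.
Area = ½·|CA|·|AB|·sin A ≈ 43153.
The altitude from B has length 2·area/|CA| ≈ 219.83.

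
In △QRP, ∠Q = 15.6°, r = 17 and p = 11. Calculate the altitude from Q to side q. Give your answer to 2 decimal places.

By the law of cosines, q² = r² + p² − 2·r·p·cos Q = 49.777, so q ≈ 7.0553.
Area = ½·r·p·sin Q ≈ 25.144.
The altitude from Q has length 2·area/q ≈ 7.1277.

7.13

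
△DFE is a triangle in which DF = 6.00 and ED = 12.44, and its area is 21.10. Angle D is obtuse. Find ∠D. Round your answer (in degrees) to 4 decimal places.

From area = ½·ED·DF·sin D, we get sin D = 2·area/(ED·DF) ≈ 0.56538.
Taking the obtuse solution, ∠D ≈ 145.57°.

∠D ≈ 145.5713°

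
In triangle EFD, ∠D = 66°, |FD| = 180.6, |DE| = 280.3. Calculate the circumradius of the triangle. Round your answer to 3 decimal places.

144.812

By the law of cosines, |EF|² = |FD|² + |DE|² − 2·|FD|·|DE|·cos D = 70005, so |EF| ≈ 264.58.
Area = ½·|FD|·|DE|·sin D ≈ 23123.
Circumradius = |EF|/(2 sin D) ≈ 144.81.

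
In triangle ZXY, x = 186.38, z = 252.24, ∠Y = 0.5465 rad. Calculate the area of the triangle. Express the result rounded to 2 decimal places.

Area = ½·z·x·sin Y ≈ 12216.

12216.20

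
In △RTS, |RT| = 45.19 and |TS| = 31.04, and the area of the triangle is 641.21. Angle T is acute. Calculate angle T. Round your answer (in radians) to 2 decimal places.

∠T ≈ 1.15 rad

From area = ½·|RT|·|TS|·sin T, we get sin T = 2·area/(|RT|·|TS|) ≈ 0.91425.
Taking the acute solution, ∠T ≈ 1.154 rad.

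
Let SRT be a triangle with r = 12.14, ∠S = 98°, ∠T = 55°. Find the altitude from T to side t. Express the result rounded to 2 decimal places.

h_T ≈ 12.02

The third angle is ∠R = 180° − ∠T − ∠S = 27.00°.
Law of sines: s = r·sin S/sin R ≈ 26.48.
Law of sines: t = r·sin T/sin R ≈ 21.905.
Area = ½·r·s·sin T ≈ 131.67.
The altitude from T has length 2·area/t ≈ 12.022.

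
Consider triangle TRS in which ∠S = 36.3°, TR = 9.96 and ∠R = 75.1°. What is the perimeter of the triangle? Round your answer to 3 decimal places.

perimeter ≈ 41.882

The third angle is ∠T = 180° − ∠R − ∠S = 68.60°.
Law of sines: RS = TR·sin T/sin S ≈ 15.664.
Law of sines: ST = TR·sin R/sin S ≈ 16.258.
Semiperimeter s = (15.664+16.258+9.96)/2 = 20.941.
Perimeter = 15.664 + 16.258 + 9.96 = 41.882.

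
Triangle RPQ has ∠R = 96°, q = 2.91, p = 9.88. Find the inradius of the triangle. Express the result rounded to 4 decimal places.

By the law of cosines, r² = p² + q² − 2·p·q·cos R = 112.09, so r ≈ 10.587.
Area = ½·p·q·sin R ≈ 14.297.
Semiperimeter s = (10.587+9.88+2.91)/2 = 11.689.
Inradius = area/s = 14.297/11.689 ≈ 1.2231.

1.2231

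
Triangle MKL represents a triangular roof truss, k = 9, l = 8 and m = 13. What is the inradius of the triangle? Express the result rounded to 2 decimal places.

Semiperimeter s = (13 + 9 + 8)/2 = 15.
Heron's formula: area = √(15·2·6·7) ≈ 35.496.
Inradius = area/s = 35.496/15 ≈ 2.3664.

r ≈ 2.37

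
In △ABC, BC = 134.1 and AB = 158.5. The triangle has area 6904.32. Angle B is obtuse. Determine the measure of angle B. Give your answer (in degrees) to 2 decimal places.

From area = ½·AB·BC·sin B, we get sin B = 2·area/(AB·BC) ≈ 0.64967.
Taking the obtuse solution, ∠B ≈ 139.48°.

139.48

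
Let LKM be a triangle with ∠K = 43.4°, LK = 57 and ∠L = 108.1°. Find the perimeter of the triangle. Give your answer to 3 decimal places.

The third angle is ∠M = 180° − ∠L − ∠K = 28.50°.
Law of sines: KM = LK·sin L/sin M ≈ 113.55.
Law of sines: ML = LK·sin K/sin M ≈ 82.077.
Semiperimeter s = (113.55+82.077+57)/2 = 126.31.
Perimeter = 113.55 + 82.077 + 57 = 252.62.

252.623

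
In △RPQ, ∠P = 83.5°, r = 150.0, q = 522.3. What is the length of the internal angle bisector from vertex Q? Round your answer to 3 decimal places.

By the law of cosines, p² = q² + r² − 2·q·r·cos P = 2.7756e+05, so p ≈ 526.84.
Law of cosines again: cos Q = (r² + p² − q²)/(2·r·p) ≈ 0.17249, so ∠Q ≈ 80.07°.
The bisector from Q has length 2·r·p·cos(∠Q/2)/(r+p) ≈ 178.79.

t_Q ≈ 178.794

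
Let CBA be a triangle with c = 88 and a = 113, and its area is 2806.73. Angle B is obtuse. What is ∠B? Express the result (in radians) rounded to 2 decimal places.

From area = ½·a·c·sin B, we get sin B = 2·area/(a·c) ≈ 0.56451.
Taking the obtuse solution, ∠B ≈ 2.542 rad.

∠B ≈ 2.54 rad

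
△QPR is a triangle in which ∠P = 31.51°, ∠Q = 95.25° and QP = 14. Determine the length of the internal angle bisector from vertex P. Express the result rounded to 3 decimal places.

t_P ≈ 14.934

The third angle is ∠R = 180° − ∠Q − ∠P = 53.24°.
Law of sines: PR = QP·sin Q/sin R ≈ 17.402.
Law of sines: RQ = QP·sin P/sin R ≈ 9.1332.
The bisector from P has length 2·QP·PR·cos(∠P/2)/(QP+PR) ≈ 14.934.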